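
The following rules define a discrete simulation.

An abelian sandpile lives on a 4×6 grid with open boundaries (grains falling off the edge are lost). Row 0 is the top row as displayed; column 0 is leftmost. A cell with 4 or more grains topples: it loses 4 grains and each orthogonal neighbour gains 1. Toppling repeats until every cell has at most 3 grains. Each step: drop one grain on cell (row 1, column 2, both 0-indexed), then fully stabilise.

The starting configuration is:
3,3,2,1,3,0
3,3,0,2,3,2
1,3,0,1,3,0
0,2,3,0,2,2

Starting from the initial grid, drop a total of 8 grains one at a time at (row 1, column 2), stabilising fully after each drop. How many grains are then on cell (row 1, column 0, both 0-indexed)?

k=0  3,3,2,1,3,0
3,3,0,2,3,2
1,3,0,1,3,0
0,2,3,0,2,2
k=1  3,3,2,1,3,0
3,3,1,2,3,2
1,3,0,1,3,0
0,2,3,0,2,2
k=2  3,3,2,1,3,0
3,3,2,2,3,2
1,3,0,1,3,0
0,2,3,0,2,2
k=3  3,3,2,1,3,0
3,3,3,2,3,2
1,3,0,1,3,0
0,2,3,0,2,2
k=4  1,2,0,2,3,0
1,3,2,3,3,2
3,0,2,1,3,0
0,3,3,0,2,2
k=5  1,2,0,2,3,0
1,3,3,3,3,2
3,0,2,1,3,0
0,3,3,0,2,2
k=6  1,3,2,0,1,1
2,0,2,2,2,3
3,1,3,3,0,1
0,3,3,0,3,2
k=7  1,3,2,0,1,1
2,0,3,2,2,3
3,1,3,3,0,1
0,3,3,0,3,2
k=8  1,3,3,1,1,1
2,1,2,0,3,3
3,3,2,1,1,1
1,0,1,2,3,2

2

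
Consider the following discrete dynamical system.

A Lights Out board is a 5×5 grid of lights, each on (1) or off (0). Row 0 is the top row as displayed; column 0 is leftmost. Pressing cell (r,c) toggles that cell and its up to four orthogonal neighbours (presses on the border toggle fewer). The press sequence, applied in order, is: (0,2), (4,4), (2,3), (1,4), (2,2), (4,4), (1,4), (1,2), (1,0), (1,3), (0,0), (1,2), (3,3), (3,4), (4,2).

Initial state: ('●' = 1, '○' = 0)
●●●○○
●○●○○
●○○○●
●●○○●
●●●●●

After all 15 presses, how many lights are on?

14

step 0: ●●●○○
●○●○○
●○○○●
●●○○●
●●●●●
step 1: ●○○●○
●○○○○
●○○○●
●●○○●
●●●●●
step 2: ●○○●○
●○○○○
●○○○●
●●○○○
●●●○○
step 3: ●○○●○
●○○●○
●○●●○
●●○●○
●●●○○
step 4: ●○○●●
●○○○●
●○●●●
●●○●○
●●●○○
step 5: ●○○●●
●○●○●
●●○○●
●●●●○
●●●○○
step 6: ●○○●●
●○●○●
●●○○●
●●●●●
●●●●●
step 7: ●○○●○
●○●●○
●●○○○
●●●●●
●●●●●
step 8: ●○●●○
●●○○○
●●●○○
●●●●●
●●●●●
step 9: ○○●●○
○○○○○
○●●○○
●●●●●
●●●●●
step 10: ○○●○○
○○●●●
○●●●○
●●●●●
●●●●●
step 11: ●●●○○
●○●●●
○●●●○
●●●●●
●●●●●
step 12: ●●○○○
●●○○●
○●○●○
●●●●●
●●●●●
step 13: ●●○○○
●●○○●
○●○○○
●●○○○
●●●○●
step 14: ●●○○○
●●○○●
○●○○●
●●○●●
●●●○○
step 15: ●●○○○
●●○○●
○●○○●
●●●●●
●○○●○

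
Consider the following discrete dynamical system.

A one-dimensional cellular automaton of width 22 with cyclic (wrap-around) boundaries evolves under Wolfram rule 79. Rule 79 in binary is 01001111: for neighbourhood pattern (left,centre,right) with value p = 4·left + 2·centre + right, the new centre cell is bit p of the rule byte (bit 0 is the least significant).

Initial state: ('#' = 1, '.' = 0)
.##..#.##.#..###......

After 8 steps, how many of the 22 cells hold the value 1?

gen 0: .##..#.##.#..###......
gen 1: ###.##.##.#.##.#.#####
gen 2: ..#.##.##.#.##.#.#....
gen 3: ###.##.##.#.##.#.#.###
gen 4: ..#.##.##.#.##.#.#.#..
gen 5: ###.##.##.#.##.#.#.#.#
gen 6: ..#.##.##.#.##.#.#.#.#
gen 7: .##.##.##.#.##.#.#.#.#
gen 8: .##.##.##.#.##.#.#.#.#

13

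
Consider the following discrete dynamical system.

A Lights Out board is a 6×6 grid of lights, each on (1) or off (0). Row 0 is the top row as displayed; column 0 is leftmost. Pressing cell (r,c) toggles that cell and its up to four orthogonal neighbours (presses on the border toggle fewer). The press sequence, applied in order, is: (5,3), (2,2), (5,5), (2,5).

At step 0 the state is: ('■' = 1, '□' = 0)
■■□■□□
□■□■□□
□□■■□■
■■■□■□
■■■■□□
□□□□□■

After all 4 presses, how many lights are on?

19

step 0: ■■□■□□
□■□■□□
□□■■□■
■■■□■□
■■■■□□
□□□□□■
step 1: ■■□■□□
□■□■□□
□□■■□■
■■■□■□
■■■□□□
□□■■■■
step 2: ■■□■□□
□■■■□□
□■□□□■
■■□□■□
■■■□□□
□□■■■■
step 3: ■■□■□□
□■■■□□
□■□□□■
■■□□■□
■■■□□■
□□■■□□
step 4: ■■□■□□
□■■■□■
□■□□■□
■■□□■■
■■■□□■
□□■■□□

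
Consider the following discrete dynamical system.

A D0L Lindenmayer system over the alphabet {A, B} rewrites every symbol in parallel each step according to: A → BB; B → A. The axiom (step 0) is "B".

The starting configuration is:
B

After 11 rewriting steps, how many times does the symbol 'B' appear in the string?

t=0: B
t=1: A
t=2: BB
t=3: AA
t=4: BBBB
t=5: AAAA
t=6: BBBBBBBB
t=7: AAAAAAAA
t=8: BBBBBBBBBBBBBBBB
t=9: AAAAAAAAAAAAAAAA
t=10: BBBBBBBBBBBBBBBBBBBBBBBBBBBBBBBB
t=11: AAAAAAAAAAAAAAAAAAAAAAAAAAAAAAAA

0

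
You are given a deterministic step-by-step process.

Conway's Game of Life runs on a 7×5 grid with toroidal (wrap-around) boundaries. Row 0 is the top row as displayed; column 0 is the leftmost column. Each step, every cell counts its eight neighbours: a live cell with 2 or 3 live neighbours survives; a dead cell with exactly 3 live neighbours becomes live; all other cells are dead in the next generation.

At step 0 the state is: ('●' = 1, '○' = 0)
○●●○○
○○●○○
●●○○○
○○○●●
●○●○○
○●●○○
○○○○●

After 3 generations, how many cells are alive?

2

t=0: ○●●○○
○○●○○
●●○○○
○○○●●
●○●○○
○●●○○
○○○○●
t=1: ○●●●○
●○●○○
●●●●●
○○●●●
●○●○●
●●●●○
●○○●○
t=2: ●○○●○
○○○○○
○○○○○
○○○○○
○○○○○
○○○○○
●○○○○
t=3: ○○○○●
○○○○○
○○○○○
○○○○○
○○○○○
○○○○○
○○○○●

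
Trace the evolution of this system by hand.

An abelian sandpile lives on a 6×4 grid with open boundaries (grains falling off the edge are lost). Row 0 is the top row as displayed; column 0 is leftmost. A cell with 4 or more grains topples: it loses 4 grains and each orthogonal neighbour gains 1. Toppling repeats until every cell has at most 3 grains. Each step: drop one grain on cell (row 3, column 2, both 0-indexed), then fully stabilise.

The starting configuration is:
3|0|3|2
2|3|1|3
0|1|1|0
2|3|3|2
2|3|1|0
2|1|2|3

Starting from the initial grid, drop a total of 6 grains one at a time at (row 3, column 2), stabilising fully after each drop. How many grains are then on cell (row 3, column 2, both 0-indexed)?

step 0: 3|0|3|2
2|3|1|3
0|1|1|0
2|3|3|2
2|3|1|0
2|1|2|3
step 1: 3|0|3|2
2|3|1|3
0|2|2|0
3|1|1|3
3|0|3|0
2|2|2|3
step 2: 3|0|3|2
2|3|1|3
0|2|2|0
3|1|2|3
3|0|3|0
2|2|2|3
step 3: 3|0|3|2
2|3|1|3
0|2|2|0
3|1|3|3
3|0|3|0
2|2|2|3
step 4: 3|0|3|2
2|3|1|3
0|2|3|1
3|2|2|0
3|1|0|2
2|2|3|3
step 5: 3|0|3|2
2|3|1|3
0|2|3|1
3|2|3|0
3|1|0|2
2|2|3|3
step 6: 3|0|3|2
2|3|2|3
0|3|0|2
3|3|1|1
3|1|1|2
2|2|3|3

1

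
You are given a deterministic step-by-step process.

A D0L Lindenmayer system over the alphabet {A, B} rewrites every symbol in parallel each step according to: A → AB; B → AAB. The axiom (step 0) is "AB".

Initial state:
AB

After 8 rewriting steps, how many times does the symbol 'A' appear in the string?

1393

[0] AB
[1] ABAAB
[2] ABAABABABAAB
[3] ABAABABABAABABAABABAABABABAAB
[4] ABAABABABAABABAABABAABABABAABABAABABABAABABAABABABAABABAABABAABABABAAB
[5] ABAABABABAABABAABABAABABABAABABAABABABAABABAABABABAABABAAB…ABAABABAABABABAABABAABABABAABABAABABABAABABAABABAABABABAAB  (len 169)
[6] ABAABABABAABABAABABAABABABAABABAABABABAABABAABABABAABABAAB…ABAABABAABABABAABABAABABABAABABAABABABAABABAABABAABABABAAB  (len 408)
[7] ABAABABABAABABAABABAABABABAABABAABABABAABABAABABABAABABAAB…ABAABABAABABABAABABAABABABAABABAABABABAABABAABABAABABABAAB  (len 985)
[8] ABAABABABAABABAABABAABABABAABABAABABABAABABAABABABAABABAAB…ABAABABAABABABAABABAABABABAABABAABABABAABABAABABAABABABAAB  (len 2378)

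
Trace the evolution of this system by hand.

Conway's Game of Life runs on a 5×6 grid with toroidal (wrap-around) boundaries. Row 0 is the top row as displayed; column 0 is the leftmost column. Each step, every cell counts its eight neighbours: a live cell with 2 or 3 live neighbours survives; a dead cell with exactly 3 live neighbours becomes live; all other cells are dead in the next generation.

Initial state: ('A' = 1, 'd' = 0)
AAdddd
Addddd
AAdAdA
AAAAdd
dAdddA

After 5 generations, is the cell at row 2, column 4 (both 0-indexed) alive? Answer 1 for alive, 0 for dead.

[0] AAdddd
Addddd
AAdAdA
AAAAdd
dAdddA
[1] dAdddA
ddAddd
dddAAA
dddAdd
dddddA
[2] Addddd
AdAAdA
ddAAAd
dddAdA
AdddAd
[3] AddAAd
AdAddA
AAdddd
ddAddA
AdddAd
[4] AddAAd
ddAAAd
ddAddd
dddddA
AAddAd
[5] Addddd
dAAdAA
ddAdAd
AAdddA
AAdAAd

1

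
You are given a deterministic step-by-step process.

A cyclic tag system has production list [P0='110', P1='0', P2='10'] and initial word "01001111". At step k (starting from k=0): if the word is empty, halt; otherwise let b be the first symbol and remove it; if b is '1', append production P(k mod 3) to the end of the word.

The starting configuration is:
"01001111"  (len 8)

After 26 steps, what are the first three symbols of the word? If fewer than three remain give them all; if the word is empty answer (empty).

110

t=0: "01001111"  (len 8)
t=1: "1001111"  (len 7)
t=2: "0011110"  (len 7)
t=3: "011110"  (len 6)
t=4: "11110"  (len 5)
t=5: "11100"  (len 5)
t=6: "110010"  (len 6)
t=7: "10010110"  (len 8)
t=8: "00101100"  (len 8)
t=9: "0101100"  (len 7)
t=10: "101100"  (len 6)
t=11: "011000"  (len 6)
t=12: "11000"  (len 5)
t=13: "1000110"  (len 7)
t=14: "0001100"  (len 7)
t=15: "001100"  (len 6)
t=16: "01100"  (len 5)
t=17: "1100"  (len 4)
t=18: "10010"  (len 5)
t=19: "0010110"  (len 7)
t=20: "010110"  (len 6)
t=21: "10110"  (len 5)
t=22: "0110110"  (len 7)
t=23: "110110"  (len 6)
t=24: "1011010"  (len 7)
t=25: "011010110"  (len 9)
t=26: "11010110"  (len 8)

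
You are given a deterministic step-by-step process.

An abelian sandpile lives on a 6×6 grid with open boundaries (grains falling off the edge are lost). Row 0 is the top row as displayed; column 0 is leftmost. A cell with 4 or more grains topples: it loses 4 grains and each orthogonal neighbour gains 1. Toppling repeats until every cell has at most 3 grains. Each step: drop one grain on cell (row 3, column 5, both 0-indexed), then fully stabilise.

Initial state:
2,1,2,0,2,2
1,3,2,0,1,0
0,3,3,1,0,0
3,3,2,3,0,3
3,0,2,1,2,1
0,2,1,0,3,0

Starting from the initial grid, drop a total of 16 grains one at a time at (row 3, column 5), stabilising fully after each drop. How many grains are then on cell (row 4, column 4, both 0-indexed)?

1

0) 2,1,2,0,2,2
1,3,2,0,1,0
0,3,3,1,0,0
3,3,2,3,0,3
3,0,2,1,2,1
0,2,1,0,3,0
1) 2,1,2,0,2,2
1,3,2,0,1,0
0,3,3,1,0,1
3,3,2,3,1,0
3,0,2,1,2,2
0,2,1,0,3,0
2) 2,1,2,0,2,2
1,3,2,0,1,0
0,3,3,1,0,1
3,3,2,3,1,1
3,0,2,1,2,2
0,2,1,0,3,0
3) 2,1,2,0,2,2
1,3,2,0,1,0
0,3,3,1,0,1
3,3,2,3,1,2
3,0,2,1,2,2
0,2,1,0,3,0
4) 2,1,2,0,2,2
1,3,2,0,1,0
0,3,3,1,0,1
3,3,2,3,1,3
3,0,2,1,2,2
0,2,1,0,3,0
5) 2,1,2,0,2,2
1,3,2,0,1,0
0,3,3,1,0,2
3,3,2,3,2,0
3,0,2,1,2,3
0,2,1,0,3,0
6) 2,1,2,0,2,2
1,3,2,0,1,0
0,3,3,1,0,2
3,3,2,3,2,1
3,0,2,1,2,3
0,2,1,0,3,0
7) 2,1,2,0,2,2
1,3,2,0,1,0
0,3,3,1,0,2
3,3,2,3,2,2
3,0,2,1,2,3
0,2,1,0,3,0
8) 2,1,2,0,2,2
1,3,2,0,1,0
0,3,3,1,0,2
3,3,2,3,2,3
3,0,2,1,2,3
0,2,1,0,3,0
9) 2,1,2,0,2,2
1,3,2,0,1,0
0,3,3,1,0,3
3,3,2,3,3,1
3,0,2,1,3,0
0,2,1,0,3,1
10) 2,1,2,0,2,2
1,3,2,0,1,0
0,3,3,1,0,3
3,3,2,3,3,2
3,0,2,1,3,0
0,2,1,0,3,1
11) 2,1,2,0,2,2
1,3,2,0,1,0
0,3,3,1,0,3
3,3,2,3,3,3
3,0,2,1,3,0
0,2,1,0,3,1
12) 2,1,2,0,2,2
1,3,2,0,1,1
0,3,3,2,2,0
3,3,3,0,2,2
3,0,2,3,1,2
0,2,1,1,0,2
13) 2,1,2,0,2,2
1,3,2,0,1,1
0,3,3,2,2,0
3,3,3,0,2,3
3,0,2,3,1,2
0,2,1,1,0,2
14) 2,1,2,0,2,2
1,3,2,0,1,1
0,3,3,2,2,1
3,3,3,0,3,0
3,0,2,3,1,3
0,2,1,1,0,2
15) 2,1,2,0,2,2
1,3,2,0,1,1
0,3,3,2,2,1
3,3,3,0,3,1
3,0,2,3,1,3
0,2,1,1,0,2
16) 2,1,2,0,2,2
1,3,2,0,1,1
0,3,3,2,2,1
3,3,3,0,3,2
3,0,2,3,1,3
0,2,1,1,0,2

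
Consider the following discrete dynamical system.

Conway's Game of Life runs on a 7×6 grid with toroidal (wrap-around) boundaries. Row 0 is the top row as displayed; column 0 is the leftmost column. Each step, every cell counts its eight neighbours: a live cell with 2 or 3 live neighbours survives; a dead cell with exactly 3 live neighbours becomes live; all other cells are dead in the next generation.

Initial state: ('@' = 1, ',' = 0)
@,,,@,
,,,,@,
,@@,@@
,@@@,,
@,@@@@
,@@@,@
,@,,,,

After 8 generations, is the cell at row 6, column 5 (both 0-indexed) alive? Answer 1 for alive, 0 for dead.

0) @,,,@,
,,,,@,
,@@,@@
,@@@,,
@,@@@@
,@@@,@
,@,,,,
1) ,,,,,@
@@,,@,
@@,,@@
,,,,,,
,,,,,@
,,,,,@
,@,@@@
2) ,@@@,,
,@,,@,
,@,,@,
,,,,@,
,,,,,,
,,,,,@
,,,,,@
3) @@@@@,
@@,,@,
,,,@@@
,,,,,,
,,,,,,
,,,,,,
@,@,@,
4) ,,,,@,
,,,,,,
@,,@@@
,,,,@,
,,,,,,
,,,,,,
@,@,@,
5) ,,,@,@
,,,@,,
,,,@@@
,,,@@,
,,,,,,
,,,,,,
,,,@,@
6) ,,@@,,
,,@@,@
,,@,,@
,,,@,@
,,,,,,
,,,,,,
,,,,,,
7) ,,@@@,
,@,,,,
@,@,,@
,,,,@,
,,,,,,
,,,,,,
,,,,,,
8) ,,@@,,
@@,,@@
@@,,,@
,,,,,@
,,,,,,
,,,,,,
,,,@,,

0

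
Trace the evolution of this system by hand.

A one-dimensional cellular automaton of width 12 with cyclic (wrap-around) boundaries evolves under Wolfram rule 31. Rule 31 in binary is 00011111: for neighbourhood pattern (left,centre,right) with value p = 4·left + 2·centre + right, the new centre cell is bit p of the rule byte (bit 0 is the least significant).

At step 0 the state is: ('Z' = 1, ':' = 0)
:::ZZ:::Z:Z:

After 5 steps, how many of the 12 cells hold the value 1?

[0] :::ZZ:::Z:Z:
[1] ZZZZ:ZZZZ:ZZ
[2] :::::Z::::Z:
[3] ZZZZZZZZZZZZ
[4] ::::::::::::
[5] ZZZZZZZZZZZZ

12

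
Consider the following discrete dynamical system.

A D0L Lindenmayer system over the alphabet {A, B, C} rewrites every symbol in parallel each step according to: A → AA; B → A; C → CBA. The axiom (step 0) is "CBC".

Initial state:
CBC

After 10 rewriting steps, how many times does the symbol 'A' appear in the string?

3580

0) CBC
1) CBAACBA
2) CBAAAAAACBAAAA
3) CBAAAAAAAAAAAAAACBAAAAAAAAAA
4) CBAAAAAAAAAAAAAAAAAAAAAAAAAAAAAACBAAAAAAAAAAAAAAAAAAAAAA
5) CBAAAAAAAAAAAAAAAAAAAAAAAAAAAAAAAAAAAAAAAAAAAAAAAAAAAAAAAAAAAAAACBAAAAAAAAAAAAAAAAAAAAAAAAAAAAAAAAAAAAAAAAAAAAAA
6) CBAAAAAAAAAAAAAAAAAAAAAAAAAAAAAAAAAAAAAAAAAAAAAAAAAAAAAAAA…AAAAAAAAAAAAAAAAAAAAAAAAAAAAAAAAAAAAAAAAAAAAAAAAAAAAAAAAAA  (len 224)
7) CBAAAAAAAAAAAAAAAAAAAAAAAAAAAAAAAAAAAAAAAAAAAAAAAAAAAAAAAA…AAAAAAAAAAAAAAAAAAAAAAAAAAAAAAAAAAAAAAAAAAAAAAAAAAAAAAAAAA  (len 448)
8) CBAAAAAAAAAAAAAAAAAAAAAAAAAAAAAAAAAAAAAAAAAAAAAAAAAAAAAAAA…AAAAAAAAAAAAAAAAAAAAAAAAAAAAAAAAAAAAAAAAAAAAAAAAAAAAAAAAAA  (len 896)
9) CBAAAAAAAAAAAAAAAAAAAAAAAAAAAAAAAAAAAAAAAAAAAAAAAAAAAAAAAA…AAAAAAAAAAAAAAAAAAAAAAAAAAAAAAAAAAAAAAAAAAAAAAAAAAAAAAAAAA  (len 1792)
10) CBAAAAAAAAAAAAAAAAAAAAAAAAAAAAAAAAAAAAAAAAAAAAAAAAAAAAAAAA…AAAAAAAAAAAAAAAAAAAAAAAAAAAAAAAAAAAAAAAAAAAAAAAAAAAAAAAAAA  (len 3584)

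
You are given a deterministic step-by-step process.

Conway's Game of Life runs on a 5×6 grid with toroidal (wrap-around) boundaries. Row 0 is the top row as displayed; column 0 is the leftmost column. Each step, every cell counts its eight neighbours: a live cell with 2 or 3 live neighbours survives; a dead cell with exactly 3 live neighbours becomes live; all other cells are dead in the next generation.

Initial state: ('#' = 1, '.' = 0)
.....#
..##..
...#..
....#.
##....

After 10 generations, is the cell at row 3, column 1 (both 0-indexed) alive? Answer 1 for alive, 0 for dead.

1

k=0  .....#
..##..
...#..
....#.
##....
k=1  ###...
..###.
..###.
......
#....#
k=2  #.#.#.
....##
..#.#.
...###
#....#
k=3  ##.##.
.#..#.
......
#..#..
##....
k=4  ...##.
######
......
##....
...##.
k=5  ##....
###..#
...##.
......
..####
k=6  ......
..####
######
..#..#
######
k=7  ......
......
......
......
######
k=8  ######
......
......
######
######
k=9  ......
######
######
......
......
k=10  ######
......
......
######
......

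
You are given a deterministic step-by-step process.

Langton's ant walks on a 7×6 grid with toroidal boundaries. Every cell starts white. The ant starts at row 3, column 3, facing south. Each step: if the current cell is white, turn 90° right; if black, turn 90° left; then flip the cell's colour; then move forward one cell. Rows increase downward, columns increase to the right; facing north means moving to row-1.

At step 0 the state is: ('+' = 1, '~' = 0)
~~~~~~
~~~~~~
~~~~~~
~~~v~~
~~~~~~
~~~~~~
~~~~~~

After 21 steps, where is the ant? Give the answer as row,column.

1,0

k=0  ~~~~~~
~~~~~~
~~~~~~
~~~v~~
~~~~~~
~~~~~~
~~~~~~
k=1  ~~~~~~
~~~~~~
~~~~~~
~~<+~~
~~~~~~
~~~~~~
~~~~~~
k=2  ~~~~~~
~~~~~~
~~^~~~
~~++~~
~~~~~~
~~~~~~
~~~~~~
k=3  ~~~~~~
~~~~~~
~~+>~~
~~++~~
~~~~~~
~~~~~~
~~~~~~
k=4  ~~~~~~
~~~~~~
~~++~~
~~+v~~
~~~~~~
~~~~~~
~~~~~~
k=5  ~~~~~~
~~~~~~
~~++~~
~~+~>~
~~~~~~
~~~~~~
~~~~~~
k=6  ~~~~~~
~~~~~~
~~++~~
~~+~+~
~~~~v~
~~~~~~
~~~~~~
k=7  ~~~~~~
~~~~~~
~~++~~
~~+~+~
~~~<+~
~~~~~~
~~~~~~
k=8  ~~~~~~
~~~~~~
~~++~~
~~+^+~
~~~++~
~~~~~~
~~~~~~
k=9  ~~~~~~
~~~~~~
~~++~~
~~++>~
~~~++~
~~~~~~
~~~~~~
k=10  ~~~~~~
~~~~~~
~~++^~
~~++~~
~~~++~
~~~~~~
~~~~~~
k=11  ~~~~~~
~~~~~~
~~+++>
~~++~~
~~~++~
~~~~~~
~~~~~~
k=12  ~~~~~~
~~~~~~
~~++++
~~++~v
~~~++~
~~~~~~
~~~~~~
k=13  ~~~~~~
~~~~~~
~~++++
~~++<+
~~~++~
~~~~~~
~~~~~~
k=14  ~~~~~~
~~~~~~
~~++^+
~~++++
~~~++~
~~~~~~
~~~~~~
k=15  ~~~~~~
~~~~~~
~~+<~+
~~++++
~~~++~
~~~~~~
~~~~~~
k=16  ~~~~~~
~~~~~~
~~+~~+
~~+v++
~~~++~
~~~~~~
~~~~~~
k=17  ~~~~~~
~~~~~~
~~+~~+
~~+~>+
~~~++~
~~~~~~
~~~~~~
k=18  ~~~~~~
~~~~~~
~~+~^+
~~+~~+
~~~++~
~~~~~~
~~~~~~
k=19  ~~~~~~
~~~~~~
~~+~+>
~~+~~+
~~~++~
~~~~~~
~~~~~~
k=20  ~~~~~~
~~~~~^
~~+~+~
~~+~~+
~~~++~
~~~~~~
~~~~~~
k=21  ~~~~~~
>~~~~+
~~+~+~
~~+~~+
~~~++~
~~~~~~
~~~~~~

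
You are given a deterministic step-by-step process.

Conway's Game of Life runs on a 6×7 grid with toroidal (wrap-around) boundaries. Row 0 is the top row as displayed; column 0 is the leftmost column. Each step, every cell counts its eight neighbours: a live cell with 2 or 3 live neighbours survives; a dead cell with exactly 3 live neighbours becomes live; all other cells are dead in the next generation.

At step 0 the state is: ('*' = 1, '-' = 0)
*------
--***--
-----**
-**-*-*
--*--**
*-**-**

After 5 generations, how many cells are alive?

16

0) *------
--***--
-----**
-**-*-*
--*--**
*-**-**
1) *----*-
---****
**----*
-****--
-------
*-****-
2) ***----
-*--*--
-*----*
-***---
-----*-
-*-***-
3) *----*-
-------
-*-*---
***----
-*---*-
**-****
4) **---*-
-------
**-----
*------
---*-*-
-**----
5) ***----
------*
**-----
**----*
-**----
***-*-*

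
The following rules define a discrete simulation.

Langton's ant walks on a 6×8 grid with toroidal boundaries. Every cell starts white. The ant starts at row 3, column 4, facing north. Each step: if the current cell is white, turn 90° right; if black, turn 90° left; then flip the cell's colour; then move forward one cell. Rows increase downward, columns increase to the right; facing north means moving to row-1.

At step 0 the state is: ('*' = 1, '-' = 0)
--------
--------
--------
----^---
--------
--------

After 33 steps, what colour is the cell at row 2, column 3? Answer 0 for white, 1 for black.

k=0  --------
--------
--------
----^---
--------
--------
k=1  --------
--------
--------
----*>--
--------
--------
k=2  --------
--------
--------
----**--
-----v--
--------
k=3  --------
--------
--------
----**--
----<*--
--------
k=4  --------
--------
--------
----^*--
----**--
--------
k=5  --------
--------
--------
---<-*--
----**--
--------
k=6  --------
--------
---^----
---*-*--
----**--
--------
k=7  --------
--------
---*>---
---*-*--
----**--
--------
k=8  --------
--------
---**---
---*v*--
----**--
--------
k=9  --------
--------
---**---
---<**--
----**--
--------
k=10  --------
--------
---**---
----**--
---v**--
--------
k=11  --------
--------
---**---
----**--
--<***--
--------
k=12  --------
--------
---**---
--^-**--
--****--
--------
k=13  --------
--------
---**---
--*>**--
--****--
--------
k=14  --------
--------
---**---
--****--
--*v**--
--------
k=15  --------
--------
---**---
--****--
--*->*--
--------
k=16  --------
--------
---**---
--**^*--
--*--*--
--------
k=17  --------
--------
---**---
--*<-*--
--*--*--
--------
k=18  --------
--------
---**---
--*--*--
--*v-*--
--------
k=19  --------
--------
---**---
--*--*--
--<*-*--
--------
k=20  --------
--------
---**---
--*--*--
---*-*--
--v-----
k=21  --------
--------
---**---
--*--*--
---*-*--
-<*-----
k=22  --------
--------
---**---
--*--*--
-^-*-*--
-**-----
k=23  --------
--------
---**---
--*--*--
-*>*-*--
-**-----
k=24  --------
--------
---**---
--*--*--
-***-*--
-*v-----
k=25  --------
--------
---**---
--*--*--
-***-*--
-*->----
k=26  ---v----
--------
---**---
--*--*--
-***-*--
-*-*----
k=27  --<*----
--------
---**---
--*--*--
-***-*--
-*-*----
k=28  --**----
--------
---**---
--*--*--
-***-*--
-*^*----
k=29  --**----
--------
---**---
--*--*--
-***-*--
-**>----
k=30  --**----
--------
---**---
--*--*--
-**^-*--
-**-----
k=31  --**----
--------
---**---
--*--*--
-*<--*--
-**-----
k=32  --**----
--------
---**---
--*--*--
-*---*--
-*v-----
k=33  --**----
--------
---**---
--*--*--
-*---*--
-*->----

1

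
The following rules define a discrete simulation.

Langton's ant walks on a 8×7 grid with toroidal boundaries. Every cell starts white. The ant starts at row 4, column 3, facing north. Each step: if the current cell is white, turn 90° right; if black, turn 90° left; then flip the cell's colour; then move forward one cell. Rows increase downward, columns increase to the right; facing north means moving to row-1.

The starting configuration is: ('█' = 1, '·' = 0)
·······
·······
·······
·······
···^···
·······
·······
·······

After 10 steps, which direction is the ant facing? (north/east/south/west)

step 0: ·······
·······
·······
·······
···^···
·······
·······
·······
step 1: ·······
·······
·······
·······
···█>··
·······
·······
·······
step 2: ·······
·······
·······
·······
···██··
····v··
·······
·······
step 3: ·······
·······
·······
·······
···██··
···<█··
·······
·······
step 4: ·······
·······
·······
·······
···^█··
···██··
·······
·······
step 5: ·······
·······
·······
·······
··<·█··
···██··
·······
·······
step 6: ·······
·······
·······
··^····
··█·█··
···██··
·······
·······
step 7: ·······
·······
·······
··█>···
··█·█··
···██··
·······
·······
step 8: ·······
·······
·······
··██···
··█v█··
···██··
·······
·······
step 9: ·······
·······
·······
··██···
··<██··
···██··
·······
·······
step 10: ·······
·······
·······
··██···
···██··
··v██··
·······
·······

south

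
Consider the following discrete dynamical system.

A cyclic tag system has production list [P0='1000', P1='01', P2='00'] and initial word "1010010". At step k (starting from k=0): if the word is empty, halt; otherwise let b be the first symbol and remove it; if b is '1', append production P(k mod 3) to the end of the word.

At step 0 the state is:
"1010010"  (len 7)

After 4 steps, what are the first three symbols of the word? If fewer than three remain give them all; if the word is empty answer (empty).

[0] "1010010"  (len 7)
[1] "0100101000"  (len 10)
[2] "100101000"  (len 9)
[3] "0010100000"  (len 10)
[4] "010100000"  (len 9)

010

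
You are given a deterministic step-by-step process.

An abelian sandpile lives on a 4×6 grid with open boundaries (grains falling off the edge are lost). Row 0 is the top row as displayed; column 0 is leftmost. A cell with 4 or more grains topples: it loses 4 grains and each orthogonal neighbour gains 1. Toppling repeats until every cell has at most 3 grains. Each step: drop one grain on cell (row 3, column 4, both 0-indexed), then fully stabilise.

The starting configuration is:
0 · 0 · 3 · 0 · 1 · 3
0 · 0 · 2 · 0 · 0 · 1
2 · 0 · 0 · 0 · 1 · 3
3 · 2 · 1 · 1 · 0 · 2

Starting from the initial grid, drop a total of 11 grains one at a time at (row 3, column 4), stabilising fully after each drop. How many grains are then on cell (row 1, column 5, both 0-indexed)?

step 0: 0 · 0 · 3 · 0 · 1 · 3
0 · 0 · 2 · 0 · 0 · 1
2 · 0 · 0 · 0 · 1 · 3
3 · 2 · 1 · 1 · 0 · 2
step 1: 0 · 0 · 3 · 0 · 1 · 3
0 · 0 · 2 · 0 · 0 · 1
2 · 0 · 0 · 0 · 1 · 3
3 · 2 · 1 · 1 · 1 · 2
step 2: 0 · 0 · 3 · 0 · 1 · 3
0 · 0 · 2 · 0 · 0 · 1
2 · 0 · 0 · 0 · 1 · 3
3 · 2 · 1 · 1 · 2 · 2
step 3: 0 · 0 · 3 · 0 · 1 · 3
0 · 0 · 2 · 0 · 0 · 1
2 · 0 · 0 · 0 · 1 · 3
3 · 2 · 1 · 1 · 3 · 2
step 4: 0 · 0 · 3 · 0 · 1 · 3
0 · 0 · 2 · 0 · 0 · 1
2 · 0 · 0 · 0 · 2 · 3
3 · 2 · 1 · 2 · 0 · 3
step 5: 0 · 0 · 3 · 0 · 1 · 3
0 · 0 · 2 · 0 · 0 · 1
2 · 0 · 0 · 0 · 2 · 3
3 · 2 · 1 · 2 · 1 · 3
step 6: 0 · 0 · 3 · 0 · 1 · 3
0 · 0 · 2 · 0 · 0 · 1
2 · 0 · 0 · 0 · 2 · 3
3 · 2 · 1 · 2 · 2 · 3
step 7: 0 · 0 · 3 · 0 · 1 · 3
0 · 0 · 2 · 0 · 0 · 1
2 · 0 · 0 · 0 · 2 · 3
3 · 2 · 1 · 2 · 3 · 3
step 8: 0 · 0 · 3 · 0 · 1 · 3
0 · 0 · 2 · 0 · 1 · 2
2 · 0 · 0 · 1 · 0 · 1
3 · 2 · 1 · 3 · 2 · 1
step 9: 0 · 0 · 3 · 0 · 1 · 3
0 · 0 · 2 · 0 · 1 · 2
2 · 0 · 0 · 1 · 0 · 1
3 · 2 · 1 · 3 · 3 · 1
step 10: 0 · 0 · 3 · 0 · 1 · 3
0 · 0 · 2 · 0 · 1 · 2
2 · 0 · 0 · 2 · 1 · 1
3 · 2 · 2 · 0 · 1 · 2
step 11: 0 · 0 · 3 · 0 · 1 · 3
0 · 0 · 2 · 0 · 1 · 2
2 · 0 · 0 · 2 · 1 · 1
3 · 2 · 2 · 0 · 2 · 2

2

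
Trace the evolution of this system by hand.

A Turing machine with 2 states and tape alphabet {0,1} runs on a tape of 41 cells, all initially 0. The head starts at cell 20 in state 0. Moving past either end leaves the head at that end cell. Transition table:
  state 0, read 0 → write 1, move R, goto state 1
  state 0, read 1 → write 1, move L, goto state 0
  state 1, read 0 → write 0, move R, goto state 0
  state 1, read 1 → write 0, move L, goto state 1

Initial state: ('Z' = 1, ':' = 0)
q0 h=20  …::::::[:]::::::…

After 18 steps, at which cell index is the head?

0) q0 h=20  …::::::[:]::::::…
1) q1 h=21  …:::::Z[:]::::::…
2) q0 h=22  …::::Z:[:]::::::…
3) q1 h=23  …:::Z:Z[:]::::::…
4) q0 h=24  …::Z:Z:[:]::::::…
5) q1 h=25  …:Z:Z:Z[:]::::::…
6) q0 h=26  …Z:Z:Z:[:]::::::…
7) q1 h=27  …:Z:Z:Z[:]::::::…
8) q0 h=28  …Z:Z:Z:[:]::::::…
9) q1 h=29  …:Z:Z:Z[:]::::::…
10) q0 h=30  …Z:Z:Z:[:]::::::…
11) q1 h=31  …:Z:Z:Z[:]::::::…
12) q0 h=32  …Z:Z:Z:[:]::::::…
13) q1 h=33  …:Z:Z:Z[:]::::::…
14) q0 h=34  …Z:Z:Z:[:]::::::|
15) q1 h=35  …:Z:Z:Z[:]:::::|
16) q0 h=36  …Z:Z:Z:[:]::::|
17) q1 h=37  …:Z:Z:Z[:]:::|
18) q0 h=38  …Z:Z:Z:[:]::|

38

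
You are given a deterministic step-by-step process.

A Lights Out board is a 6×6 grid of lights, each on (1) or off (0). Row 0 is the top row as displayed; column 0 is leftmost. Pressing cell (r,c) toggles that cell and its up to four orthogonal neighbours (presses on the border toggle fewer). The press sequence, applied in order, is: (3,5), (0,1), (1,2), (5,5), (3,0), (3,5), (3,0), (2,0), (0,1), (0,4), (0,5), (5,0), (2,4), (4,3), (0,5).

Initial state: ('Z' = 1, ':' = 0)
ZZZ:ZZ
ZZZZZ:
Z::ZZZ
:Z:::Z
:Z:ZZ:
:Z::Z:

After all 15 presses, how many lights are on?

18

gen 0: ZZZ:ZZ
ZZZZZ:
Z::ZZZ
:Z:::Z
:Z:ZZ:
:Z::Z:
gen 1: ZZZ:ZZ
ZZZZZ:
Z::ZZ:
:Z::Z:
:Z:ZZZ
:Z::Z:
gen 2: ::::ZZ
Z:ZZZ:
Z::ZZ:
:Z::Z:
:Z:ZZZ
:Z::Z:
gen 3: ::Z:ZZ
ZZ::Z:
Z:ZZZ:
:Z::Z:
:Z:ZZZ
:Z::Z:
gen 4: ::Z:ZZ
ZZ::Z:
Z:ZZZ:
:Z::Z:
:Z:ZZ:
:Z:::Z
gen 5: ::Z:ZZ
ZZ::Z:
::ZZZ:
Z:::Z:
ZZ:ZZ:
:Z:::Z
gen 6: ::Z:ZZ
ZZ::Z:
::ZZZZ
Z::::Z
ZZ:ZZZ
:Z:::Z
gen 7: ::Z:ZZ
ZZ::Z:
Z:ZZZZ
:Z:::Z
:Z:ZZZ
:Z:::Z
gen 8: ::Z:ZZ
:Z::Z:
:ZZZZZ
ZZ:::Z
:Z:ZZZ
:Z:::Z
gen 9: ZZ::ZZ
::::Z:
:ZZZZZ
ZZ:::Z
:Z:ZZZ
:Z:::Z
gen 10: ZZ:Z::
::::::
:ZZZZZ
ZZ:::Z
:Z:ZZZ
:Z:::Z
gen 11: ZZ:ZZZ
:::::Z
:ZZZZZ
ZZ:::Z
:Z:ZZZ
:Z:::Z
gen 12: ZZ:ZZZ
:::::Z
:ZZZZZ
ZZ:::Z
ZZ:ZZZ
Z::::Z
gen 13: ZZ:ZZZ
::::ZZ
:ZZ:::
ZZ::ZZ
ZZ:ZZZ
Z::::Z
gen 14: ZZ:ZZZ
::::ZZ
:ZZ:::
ZZ:ZZZ
ZZZ::Z
Z::Z:Z
gen 15: ZZ:Z::
::::Z:
:ZZ:::
ZZ:ZZZ
ZZZ::Z
Z::Z:Z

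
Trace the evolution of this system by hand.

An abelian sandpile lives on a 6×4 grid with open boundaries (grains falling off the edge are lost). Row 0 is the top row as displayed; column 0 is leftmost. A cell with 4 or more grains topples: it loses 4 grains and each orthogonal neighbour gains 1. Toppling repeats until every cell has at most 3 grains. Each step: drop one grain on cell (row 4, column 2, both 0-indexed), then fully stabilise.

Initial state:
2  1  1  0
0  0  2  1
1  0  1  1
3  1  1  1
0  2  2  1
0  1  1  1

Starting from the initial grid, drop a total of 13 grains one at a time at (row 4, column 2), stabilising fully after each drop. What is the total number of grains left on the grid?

[0] 2  1  1  0
0  0  2  1
1  0  1  1
3  1  1  1
0  2  2  1
0  1  1  1
[1] 2  1  1  0
0  0  2  1
1  0  1  1
3  1  1  1
0  2  3  1
0  1  1  1
[2] 2  1  1  0
0  0  2  1
1  0  1  1
3  1  2  1
0  3  0  2
0  1  2  1
[3] 2  1  1  0
0  0  2  1
1  0  1  1
3  1  2  1
0  3  1  2
0  1  2  1
[4] 2  1  1  0
0  0  2  1
1  0  1  1
3  1  2  1
0  3  2  2
0  1  2  1
[5] 2  1  1  0
0  0  2  1
1  0  1  1
3  1  2  1
0  3  3  2
0  1  2  1
[6] 2  1  1  0
0  0  2  1
1  0  1  1
3  2  3  1
1  0  1  3
0  2  3  1
[7] 2  1  1  0
0  0  2  1
1  0  1  1
3  2  3  1
1  0  2  3
0  2  3  1
[8] 2  1  1  0
0  0  2  1
1  0  1  1
3  2  3  1
1  0  3  3
0  2  3  1
[9] 2  1  1  0
0  0  2  1
1  0  2  1
3  3  0  3
1  1  3  0
0  3  0  3
[10] 2  1  1  0
0  0  2  1
1  0  2  1
3  3  1  3
1  2  0  1
0  3  1  3
[11] 2  1  1  0
0  0  2  1
1  0  2  1
3  3  1  3
1  2  1  1
0  3  1  3
[12] 2  1  1  0
0  0  2  1
1  0  2  1
3  3  1  3
1  2  2  1
0  3  1  3
[13] 2  1  1  0
0  0  2  1
1  0  2  1
3  3  1  3
1  2  3  1
0  3  1  3

35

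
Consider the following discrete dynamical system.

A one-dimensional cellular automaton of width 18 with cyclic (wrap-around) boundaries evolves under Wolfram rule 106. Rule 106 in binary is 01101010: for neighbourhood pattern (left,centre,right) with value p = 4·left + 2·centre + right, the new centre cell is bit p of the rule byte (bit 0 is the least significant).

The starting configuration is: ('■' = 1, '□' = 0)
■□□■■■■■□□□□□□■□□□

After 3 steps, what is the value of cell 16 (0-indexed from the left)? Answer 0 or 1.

0

0) ■□□■■■■■□□□□□□■□□□
1) □□■■□□□■□□□□□■□□□■
2) □■■■□□■□□□□□■□□□■□
3) ■■□■□■□□□□□■□□□■□□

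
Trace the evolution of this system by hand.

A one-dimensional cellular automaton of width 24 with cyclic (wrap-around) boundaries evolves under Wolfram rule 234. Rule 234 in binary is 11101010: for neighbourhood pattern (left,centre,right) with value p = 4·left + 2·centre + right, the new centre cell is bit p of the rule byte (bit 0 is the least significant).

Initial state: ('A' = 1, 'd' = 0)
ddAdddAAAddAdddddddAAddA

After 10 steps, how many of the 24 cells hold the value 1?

24

k=0  ddAdddAAAddAdddddddAAddA
k=1  dAdddAAAAdAdddddddAAAdAd
k=2  AdddAAAAAAdddddddAAAAAdd
k=3  dddAAAAAAAddddddAAAAAAdA
k=4  ddAAAAAAAAdddddAAAAAAAAd
k=5  dAAAAAAAAAddddAAAAAAAAAd
k=6  AAAAAAAAAAdddAAAAAAAAAAd
k=7  AAAAAAAAAAddAAAAAAAAAAAA
k=8  AAAAAAAAAAdAAAAAAAAAAAAA
k=9  AAAAAAAAAAAAAAAAAAAAAAAA
k=10  AAAAAAAAAAAAAAAAAAAAAAAA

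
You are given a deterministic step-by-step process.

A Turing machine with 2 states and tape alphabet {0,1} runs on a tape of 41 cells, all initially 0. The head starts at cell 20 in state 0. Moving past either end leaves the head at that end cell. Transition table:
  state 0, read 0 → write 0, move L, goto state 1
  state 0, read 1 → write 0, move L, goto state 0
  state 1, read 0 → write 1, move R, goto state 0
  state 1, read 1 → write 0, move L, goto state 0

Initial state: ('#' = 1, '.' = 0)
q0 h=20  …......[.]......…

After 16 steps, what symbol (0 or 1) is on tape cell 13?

[0] q0 h=20  …......[.]......…
[1] q1 h=19  …......[.]......…
[2] q0 h=20  ….....#[.]......…
[3] q1 h=19  …......[#]......…
[4] q0 h=18  …......[.]......…
[5] q1 h=17  …......[.]......…
[6] q0 h=18  ….....#[.]......…
[7] q1 h=17  …......[#]......…
[8] q0 h=16  …......[.]......…
[9] q1 h=15  …......[.]......…
[10] q0 h=16  ….....#[.]......…
[11] q1 h=15  …......[#]......…
[12] q0 h=14  …......[.]......…
[13] q1 h=13  …......[.]......…
[14] q0 h=14  ….....#[.]......…
[15] q1 h=13  …......[#]......…
[16] q0 h=12  …......[.]......…

0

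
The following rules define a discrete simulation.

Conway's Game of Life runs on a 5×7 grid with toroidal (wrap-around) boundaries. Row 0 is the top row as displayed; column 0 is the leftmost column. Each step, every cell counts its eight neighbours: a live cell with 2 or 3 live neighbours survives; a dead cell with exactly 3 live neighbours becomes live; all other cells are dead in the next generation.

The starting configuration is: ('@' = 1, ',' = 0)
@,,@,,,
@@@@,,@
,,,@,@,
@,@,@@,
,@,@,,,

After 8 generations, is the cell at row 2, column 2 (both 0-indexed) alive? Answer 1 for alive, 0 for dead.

1

t=0: @,,@,,,
@@@@,,@
,,,@,@,
@,@,@@,
,@,@,,,
t=1: ,,,@@,@
@@,@,,@
,,,,,@,
,@@,,@@
@@,@,,@
t=2: ,,,@@,,
@,@@,,@
,,,,@@,
,@@,@@,
,@,@,,,
t=3: @@,,@,,
,,@,,,@
@,,,,,,
,@@,,@,
,@,,,@,
t=4: @@@,,@@
,,,,,,@
@,@,,,@
@@@,,,@
,,,,@@@
t=5: ,@,,@,,
,,@,,,,
,,@,,@,
,,@@,,,
,,,@@,,
t=6: ,,@,@,,
,@@@,,,
,@@,,,,
,,@,,,,
,,,,@,,
t=7: ,@@,@,,
,,,,,,,
,,,,,,,
,@@@,,,
,,,,,,,
t=8: ,,,,,,,
,,,,,,,
,,@,,,,
,,@,,,,
,,,,,,,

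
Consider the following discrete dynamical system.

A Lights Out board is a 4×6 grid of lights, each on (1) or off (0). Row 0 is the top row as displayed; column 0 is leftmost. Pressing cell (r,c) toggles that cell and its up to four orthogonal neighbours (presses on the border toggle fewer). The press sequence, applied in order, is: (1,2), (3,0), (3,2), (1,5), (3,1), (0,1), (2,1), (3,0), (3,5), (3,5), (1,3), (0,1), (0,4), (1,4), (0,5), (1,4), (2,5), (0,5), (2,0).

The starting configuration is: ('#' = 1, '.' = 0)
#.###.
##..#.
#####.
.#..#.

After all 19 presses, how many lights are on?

t=0: #.###.
##..#.
#####.
.#..#.
t=1: #..##.
#.###.
##.##.
.#..#.
t=2: #..##.
#.###.
.#.##.
#...#.
t=3: #..##.
#.###.
.####.
#####.
t=4: #..###
#.##.#
.#####
#####.
t=5: #..###
#.##.#
..####
...##.
t=6: .#####
####.#
..####
...##.
t=7: .#####
#.##.#
##.###
.#.##.
t=8: .#####
#.##.#
.#.###
#..##.
t=9: .#####
#.##.#
.#.##.
#..#.#
t=10: .#####
#.##.#
.#.###
#..##.
t=11: .##.##
#...##
.#..##
#..##.
t=12: #...##
##..##
.#..##
#..##.
t=13: #..#..
##...#
.#..##
#..##.
t=14: #..##.
##.##.
.#...#
#..##.
t=15: #..#.#
##.###
.#...#
#..##.
t=16: #..###
##....
.#..##
#..##.
t=17: #..###
##...#
.#....
#..###
t=18: #..#..
##....
.#....
#..###
t=19: #..#..
.#....
#.....
...###

7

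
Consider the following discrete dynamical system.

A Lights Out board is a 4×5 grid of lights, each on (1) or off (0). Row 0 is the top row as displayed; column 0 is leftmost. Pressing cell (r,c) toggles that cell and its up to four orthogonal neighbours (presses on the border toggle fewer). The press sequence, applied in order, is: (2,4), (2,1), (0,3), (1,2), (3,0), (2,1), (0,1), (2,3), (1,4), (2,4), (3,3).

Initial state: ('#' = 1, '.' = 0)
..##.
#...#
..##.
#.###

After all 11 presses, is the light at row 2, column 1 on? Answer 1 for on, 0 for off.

0

k=0  ..##.
#...#
..##.
#.###
k=1  ..##.
#....
..#.#
#.##.
k=2  ..##.
##...
##..#
####.
k=3  ....#
##.#.
##..#
####.
k=4  ..#.#
#.#..
###.#
####.
k=5  ..#.#
#.#..
.##.#
..##.
k=6  ..#.#
###..
#...#
.###.
k=7  ##..#
#.#..
#...#
.###.
k=8  ##..#
#.##.
#.##.
.##..
k=9  ##...
#.#.#
#.###
.##..
k=10  ##...
#.#..
#.#..
.##.#
k=11  ##...
#.#..
#.##.
.#.#.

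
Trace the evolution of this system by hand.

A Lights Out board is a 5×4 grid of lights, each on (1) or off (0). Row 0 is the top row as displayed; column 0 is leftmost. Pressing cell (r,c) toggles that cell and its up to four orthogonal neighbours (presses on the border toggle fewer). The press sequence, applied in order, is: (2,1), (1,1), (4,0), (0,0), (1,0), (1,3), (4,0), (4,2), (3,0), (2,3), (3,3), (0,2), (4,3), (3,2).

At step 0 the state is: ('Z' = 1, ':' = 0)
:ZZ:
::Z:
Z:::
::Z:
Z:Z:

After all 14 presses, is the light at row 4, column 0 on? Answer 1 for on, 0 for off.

t=0: :ZZ:
::Z:
Z:::
::Z:
Z:Z:
t=1: :ZZ:
:ZZ:
:ZZ:
:ZZ:
Z:Z:
t=2: ::Z:
Z:::
::Z:
:ZZ:
Z:Z:
t=3: ::Z:
Z:::
::Z:
ZZZ:
:ZZ:
t=4: ZZZ:
::::
::Z:
ZZZ:
:ZZ:
t=5: :ZZ:
ZZ::
Z:Z:
ZZZ:
:ZZ:
t=6: :ZZZ
ZZZZ
Z:ZZ
ZZZ:
:ZZ:
t=7: :ZZZ
ZZZZ
Z:ZZ
:ZZ:
Z:Z:
t=8: :ZZZ
ZZZZ
Z:ZZ
:Z::
ZZ:Z
t=9: :ZZZ
ZZZZ
::ZZ
Z:::
:Z:Z
t=10: :ZZZ
ZZZ:
::::
Z::Z
:Z:Z
t=11: :ZZZ
ZZZ:
:::Z
Z:Z:
:Z::
t=12: ::::
ZZ::
:::Z
Z:Z:
:Z::
t=13: ::::
ZZ::
:::Z
Z:ZZ
:ZZZ
t=14: ::::
ZZ::
::ZZ
ZZ::
:Z:Z

0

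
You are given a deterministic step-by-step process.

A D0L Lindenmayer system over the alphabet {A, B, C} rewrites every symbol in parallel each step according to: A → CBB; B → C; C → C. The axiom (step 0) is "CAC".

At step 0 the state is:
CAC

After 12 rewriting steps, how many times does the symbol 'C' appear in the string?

step 0: CAC
step 1: CCBBC
step 2: CCCCC
step 3: CCCCC
step 4: CCCCC
step 5: CCCCC
step 6: CCCCC
step 7: CCCCC
step 8: CCCCC
step 9: CCCCC
step 10: CCCCC
step 11: CCCCC
step 12: CCCCC

5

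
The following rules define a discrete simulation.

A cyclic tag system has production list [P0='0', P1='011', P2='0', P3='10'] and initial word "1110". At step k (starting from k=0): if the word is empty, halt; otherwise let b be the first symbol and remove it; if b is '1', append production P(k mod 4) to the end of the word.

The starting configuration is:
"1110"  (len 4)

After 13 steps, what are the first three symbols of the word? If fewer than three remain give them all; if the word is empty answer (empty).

(empty)

k=0  "1110"  (len 4)
k=1  "1100"  (len 4)
k=2  "100011"  (len 6)
k=3  "000110"  (len 6)
k=4  "00110"  (len 5)
k=5  "0110"  (len 4)
k=6  "110"  (len 3)
k=7  "100"  (len 3)
k=8  "0010"  (len 4)
k=9  "010"  (len 3)
k=10  "10"  (len 2)
k=11  "00"  (len 2)
k=12  "0"  (len 1)
k=13  (halted — word empty)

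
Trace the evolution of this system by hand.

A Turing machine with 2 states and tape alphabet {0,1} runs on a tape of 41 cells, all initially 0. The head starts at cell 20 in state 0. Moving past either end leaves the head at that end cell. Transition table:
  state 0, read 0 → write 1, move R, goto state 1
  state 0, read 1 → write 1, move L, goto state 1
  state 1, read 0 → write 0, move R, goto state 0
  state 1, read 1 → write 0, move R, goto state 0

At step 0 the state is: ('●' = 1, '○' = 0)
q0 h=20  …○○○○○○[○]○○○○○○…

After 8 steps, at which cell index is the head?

k=0  q0 h=20  …○○○○○○[○]○○○○○○…
k=1  q1 h=21  …○○○○○●[○]○○○○○○…
k=2  q0 h=22  …○○○○●○[○]○○○○○○…
k=3  q1 h=23  …○○○●○●[○]○○○○○○…
k=4  q0 h=24  …○○●○●○[○]○○○○○○…
k=5  q1 h=25  …○●○●○●[○]○○○○○○…
k=6  q0 h=26  …●○●○●○[○]○○○○○○…
k=7  q1 h=27  …○●○●○●[○]○○○○○○…
k=8  q0 h=28  …●○●○●○[○]○○○○○○…

28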